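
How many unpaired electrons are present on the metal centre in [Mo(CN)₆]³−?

Ligand charges: each cyanide is −1. With an overall charge of −3 the molybdenum centre must be in the +3 oxidation state.
Mo sits in group 6, so the d-electron count is 6 − 3 = 3.
In an octahedral field the d³ configuration is t₂g³e_g⁰ (only one arrangement possible), giving 3 unpaired electrons.

3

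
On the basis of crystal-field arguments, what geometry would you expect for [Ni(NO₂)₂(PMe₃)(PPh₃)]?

square planar

Summing ligand charges against the 0 overall charge gives an oxidation state of +2 for nickel.
Ni sits in group 10, so the d-electron count is 10 − 2 = 8.
Coordination number: 4.
Nitro (N-bound nitrite), trimethylphosphine, and triphenylphosphine are strong-field ligands (high in the spectrochemical series).
A 3d d⁸ ion with strong-field ligands gains enough CFSE to favour square planar over tetrahedral.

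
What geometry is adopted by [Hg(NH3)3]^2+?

Ammonia is neutral; balancing the +2 overall charge requires Hg(II).
Mercury is a group-12 element; Hg(II) is therefore d¹⁰.
Coordination number: 3.
Three ligands around a d¹⁰ centre minimise repulsion in a trigonal-planar arrangement.

trigonal planar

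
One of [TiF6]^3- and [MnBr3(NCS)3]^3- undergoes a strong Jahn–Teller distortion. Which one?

[TiF6]^3-: Summing ligand charges against the −3 overall charge gives an oxidation state of +3 for titanium. Group 4 minus oxidation state 3 gives a d¹ configuration. The d¹ configuration leaves the e_g set evenly filled (or empty) — no strong Jahn–Teller driving force.
[MnBr3(NCS)3]^3-: Each bromide is −1; each isothiocyanate is −1; balancing the −3 overall charge requires Mn(III). Mn sits in group 7, so the d-electron count is 7 − 3 = 4. Bromide and isothiocyanate are weak-field ligands for a first-row metal, so the complex is high-spin. The t₂g³e_g¹ (high-spin) configuration has an unevenly filled e_g set; the Jahn–Teller theorem predicts a tetragonal distortion (typically axial elongation) to lift the degeneracy.

[MnBr3(NCS)3]^3-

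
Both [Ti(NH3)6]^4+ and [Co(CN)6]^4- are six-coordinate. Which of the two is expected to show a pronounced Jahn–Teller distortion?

[Ti(NH3)6]^4+: Ammonia is neutral; balancing the +4 overall charge requires Ti(IV). Titanium is a group-4 element; Ti(IV) is therefore d⁰. The d⁰ configuration leaves the e_g set evenly filled (or empty) — no strong Jahn–Teller driving force.
[Co(CN)6]^4-: Ligand charges: each cyanide is −1. With an overall charge of −4 the cobalt centre must be in the +2 oxidation state. Cobalt is a group-9 element; Co(II) is therefore d⁷. Cyanide is a strong-field ligand (high in the spectrochemical series) for a first-row metal, so the complex is low-spin. The t₂g⁶e_g¹ (low-spin) configuration has an unevenly filled e_g set; the Jahn–Teller theorem predicts a tetragonal distortion (typically axial elongation) to lift the degeneracy.

[Co(CN)6]^4-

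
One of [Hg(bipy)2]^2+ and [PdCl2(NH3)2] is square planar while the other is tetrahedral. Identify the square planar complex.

[PdCl2(NH3)2]

For [Hg(bipy)2]^2+: 2,2′-bipyridine is neutral; balancing the +2 overall charge requires Hg(II). Group 12 minus oxidation state 2 gives a d¹⁰ configuration. A d¹⁰ ion has no crystal-field stabilisation preference between square planar and tetrahedral, so four ligands adopt the sterically favoured tetrahedral geometry. → tetrahedral.
For [PdCl2(NH3)2]: Each chloride is −1; ammonia is neutral; balancing the 0 overall charge requires Pd(II). Palladium is a group-10 element; Pd(II) is therefore d⁸. A 4d d⁸ ion has a large crystal-field splitting; square planar leaves the high-energy d_{x²−y²} orbital empty and maximises CFSE. → square planar.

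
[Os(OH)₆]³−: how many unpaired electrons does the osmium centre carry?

Each hydroxide is −1; balancing the −3 overall charge requires Os(III).
Osmium is a group-8 element; Os(III) is therefore d⁵.
The spin state decides the count: a 5d ion has a large Δₒ and is invariably low-spin.
An octahedral low-spin d⁵ ion is t₂g⁵e_g⁰, giving 1 unpaired electron.

1 unpaired electron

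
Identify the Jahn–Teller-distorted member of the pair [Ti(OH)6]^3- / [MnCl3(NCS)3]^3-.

[Ti(OH)6]^3-: Summing ligand charges against the −3 overall charge gives an oxidation state of +3 for titanium. Titanium is a group-4 element; Ti(III) is therefore d¹. The d¹ configuration leaves the e_g set evenly filled (or empty) — no strong Jahn–Teller driving force.
[MnCl3(NCS)3]^3-: Ligand charges: each chloride is −1; each isothiocyanate is −1. With an overall charge of −3 the manganese centre must be in the +3 oxidation state. Mn sits in group 7, so the d-electron count is 7 − 3 = 4. Chloride and isothiocyanate are weak-field ligands for a first-row metal, so the complex is high-spin. The t₂g³e_g¹ (high-spin) configuration has an unevenly filled e_g set; the Jahn–Teller theorem predicts a tetragonal distortion (typically axial elongation) to lift the degeneracy.

[MnCl3(NCS)3]^3-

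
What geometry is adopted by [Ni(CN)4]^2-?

Ligand charges: each cyanide is −1. With an overall charge of −2 the nickel centre must be in the +2 oxidation state.
Ni sits in group 10, so the d-electron count is 10 − 2 = 8.
With 4 monodentate ligands the coordination number is 4.
Cyanide is a strong-field ligand (high in the spectrochemical series).
A 3d d⁸ ion with strong-field ligands gains enough CFSE to favour square planar over tetrahedral.

square planar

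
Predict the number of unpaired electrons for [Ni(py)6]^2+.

Pyridine is neutral; balancing the +2 overall charge requires Ni(II).
Ni sits in group 10, so the d-electron count is 10 − 2 = 8.
In an octahedral field the d⁸ configuration is t₂g⁶e_g² (only one arrangement possible), giving 2 unpaired electrons.

2 unpaired electrons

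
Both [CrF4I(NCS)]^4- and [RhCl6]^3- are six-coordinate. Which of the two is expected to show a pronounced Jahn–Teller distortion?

[CrF4I(NCS)]^4-: Ligand charges: each fluoride is −1; each iodide is −1; each isothiocyanate is −1. With an overall charge of −4 the chromium centre must be in the +2 oxidation state. Cr sits in group 6, so the d-electron count is 6 − 2 = 4. Fluoride, iodide, and isothiocyanate are weak-field ligands for a first-row metal, so the complex is high-spin. The t₂g³e_g¹ (high-spin) configuration has an unevenly filled e_g set; the Jahn–Teller theorem predicts a tetragonal distortion (typically axial elongation) to lift the degeneracy.
[RhCl6]^3-: Each chloride is −1; balancing the −3 overall charge requires Rh(III). Rhodium is a group-9 element; Rh(III) is therefore d⁶. A 4d ion has a large Δₒ and is invariably low-spin. The d⁶ configuration leaves the e_g set evenly filled (or empty) — no strong Jahn–Teller driving force.

[CrF4I(NCS)]^4-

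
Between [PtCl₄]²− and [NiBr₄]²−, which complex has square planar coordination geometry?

For [PtCl₄]²−: Ligand charges: each chloride is −1. With an overall charge of −2 the platinum centre must be in the +2 oxidation state. Group 10 minus oxidation state 2 gives a d⁸ configuration. A 5d d⁸ ion has a large crystal-field splitting; square planar leaves the high-energy d_{x²−y²} orbital empty and maximises CFSE. → square planar.
For [NiBr₄]²−: Each bromide is −1; balancing the −2 overall charge requires Ni(II). Group 10 minus oxidation state 2 gives a d⁸ configuration. Bromide is a weak-field ligand. With weak-field ligands the CFSE gain from square planar is small, so a 3d d⁸ ion takes the sterically preferred tetrahedral geometry. → tetrahedral.

[PtCl₄]²−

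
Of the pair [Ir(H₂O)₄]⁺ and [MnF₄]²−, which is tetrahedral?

For [Ir(H₂O)₄]⁺: Ligand charges: water is neutral. With an overall charge of +1 the iridium centre must be in the +1 oxidation state. Group 9 minus oxidation state 1 gives a d⁸ configuration. A 5d d⁸ ion has a large crystal-field splitting; square planar leaves the high-energy d_{x²−y²} orbital empty and maximises CFSE. → square planar.
For [MnF₄]²−: Each fluoride is −1; balancing the −2 overall charge requires Mn(II). Manganese is a group-7 element; Mn(II) is therefore d⁵. A high-spin d⁵ ion has zero CFSE in either geometry, so four ligands adopt the sterically favoured tetrahedral geometry. → tetrahedral.

[MnF₄]²−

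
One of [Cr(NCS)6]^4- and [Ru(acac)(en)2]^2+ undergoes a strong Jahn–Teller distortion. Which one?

[Cr(NCS)6]^4-: Summing ligand charges against the −4 overall charge gives an oxidation state of +2 for chromium. Group 6 minus oxidation state 2 gives a d⁴ configuration. Isothiocyanate is a weak-field ligand for a first-row metal, so the complex is high-spin. The t₂g³e_g¹ (high-spin) configuration has an unevenly filled e_g set; the Jahn–Teller theorem predicts a tetragonal distortion (typically axial elongation) to lift the degeneracy.
[Ru(acac)(en)2]^2+: Each acetylacetonate is −1; ethylenediamine is neutral; balancing the +2 overall charge requires Ru(III). Ru sits in group 8, so the d-electron count is 8 − 3 = 5. A 4d ion has a large Δₒ and is invariably low-spin. The d⁵ configuration leaves the e_g set evenly filled (or empty) — no strong Jahn–Teller driving force.

[Cr(NCS)6]^4-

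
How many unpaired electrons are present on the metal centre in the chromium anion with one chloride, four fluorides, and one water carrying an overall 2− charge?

3 unpaired electrons

Each chloride is −1; each fluoride is −1; water is neutral; balancing the −2 overall charge requires Cr(III).
Chromium is a group-6 element; Cr(III) is therefore d³.
In an octahedral field the d³ configuration is t₂g³e_g⁰ (only one arrangement possible), giving 3 unpaired electrons.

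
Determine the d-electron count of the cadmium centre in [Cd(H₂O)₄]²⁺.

Summing ligand charges against the +2 overall charge gives an oxidation state of +2 for cadmium.
Cd sits in group 12, so the d-electron count is 12 − 2 = 10.

d¹⁰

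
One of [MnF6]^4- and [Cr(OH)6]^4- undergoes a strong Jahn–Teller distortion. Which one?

[Cr(OH)6]^4-

[MnF6]^4-: Summing ligand charges against the −4 overall charge gives an oxidation state of +2 for manganese. Mn sits in group 7, so the d-electron count is 7 − 2 = 5. Fluoride is a weak-field ligand for a first-row metal, so the complex is high-spin. The d⁵ configuration leaves the e_g set evenly filled (or empty) — no strong Jahn–Teller driving force.
[Cr(OH)6]^4-: Ligand charges: each hydroxide is −1. With an overall charge of −4 the chromium centre must be in the +2 oxidation state. Chromium is a group-6 element; Cr(II) is therefore d⁴. Hydroxide is a weak-field ligand for a first-row metal, so the complex is high-spin. The t₂g³e_g¹ (high-spin) configuration has an unevenly filled e_g set; the Jahn–Teller theorem predicts a tetragonal distortion (typically axial elongation) to lift the degeneracy.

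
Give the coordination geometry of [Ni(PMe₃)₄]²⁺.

square planar

Ligand charges: trimethylphosphine is neutral. With an overall charge of +2 the nickel centre must be in the +2 oxidation state.
Group 10 minus oxidation state 2 gives a d⁸ configuration.
Coordination number: 4.
Trimethylphosphine is a strong-field ligand (high in the spectrochemical series).
A 3d d⁸ ion with strong-field ligands gains enough CFSE to favour square planar over tetrahedral.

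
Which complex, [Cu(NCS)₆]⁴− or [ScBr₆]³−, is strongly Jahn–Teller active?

[Cu(NCS)₆]⁴−

[Cu(NCS)₆]⁴−: Summing ligand charges against the −4 overall charge gives an oxidation state of +2 for copper. Group 11 minus oxidation state 2 gives a d⁹ configuration. The t₂g⁶e_g³ configuration has an unevenly filled e_g set; the Jahn–Teller theorem predicts a tetragonal distortion (typically axial elongation) to lift the degeneracy.
[ScBr₆]³−: Each bromide is −1; balancing the −3 overall charge requires Sc(III). Group 3 minus oxidation state 3 gives a d⁰ configuration. The d⁰ configuration leaves the e_g set evenly filled (or empty) — no strong Jahn–Teller driving force.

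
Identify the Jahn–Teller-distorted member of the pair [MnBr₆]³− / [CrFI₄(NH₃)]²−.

[MnBr₆]³−

[MnBr₆]³−: Summing ligand charges against the −3 overall charge gives an oxidation state of +3 for manganese. Mn sits in group 7, so the d-electron count is 7 − 3 = 4. Bromide is a weak-field ligand for a first-row metal, so the complex is high-spin. The t₂g³e_g¹ (high-spin) configuration has an unevenly filled e_g set; the Jahn–Teller theorem predicts a tetragonal distortion (typically axial elongation) to lift the degeneracy.
[CrFI₄(NH₃)]²−: Summing ligand charges against the −2 overall charge gives an oxidation state of +3 for chromium. Chromium is a group-6 element; Cr(III) is therefore d³. The d³ configuration leaves the e_g set evenly filled (or empty) — no strong Jahn–Teller driving force.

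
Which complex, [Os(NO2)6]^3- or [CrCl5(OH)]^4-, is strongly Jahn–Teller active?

[Os(NO2)6]^3-: Each nitro (N-bound nitrite) is −1; balancing the −3 overall charge requires Os(III). Osmium is a group-8 element; Os(III) is therefore d⁵. A 5d ion has a large Δₒ and is invariably low-spin. The d⁵ configuration leaves the e_g set evenly filled (or empty) — no strong Jahn–Teller driving force.
[CrCl5(OH)]^4-: Each chloride is −1; each hydroxide is −1; balancing the −4 overall charge requires Cr(II). Chromium is a group-6 element; Cr(II) is therefore d⁴. Chloride and hydroxide are weak-field ligands for a first-row metal, so the complex is high-spin. The t₂g³e_g¹ (high-spin) configuration has an unevenly filled e_g set; the Jahn–Teller theorem predicts a tetragonal distortion (typically axial elongation) to lift the degeneracy.

[CrCl5(OH)]^4-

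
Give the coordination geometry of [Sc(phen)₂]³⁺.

1,10-phenanthroline is neutral; balancing the +3 overall charge requires Sc(III).
Sc sits in group 3, so the d-electron count is 3 − 3 = 0.
Counting donor atoms: 2×1,10-phenanthroline (bidentate) → 4 donors. Coordination number = 4.
A d⁰ ion has no crystal-field stabilisation preference between square planar and tetrahedral, so four ligands adopt the sterically favoured tetrahedral geometry.

tetrahedral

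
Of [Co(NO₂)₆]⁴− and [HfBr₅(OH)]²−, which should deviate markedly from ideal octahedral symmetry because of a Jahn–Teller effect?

[Co(NO₂)₆]⁴−: Summing ligand charges against the −4 overall charge gives an oxidation state of +2 for cobalt. Co sits in group 9, so the d-electron count is 9 − 2 = 7. Nitro (N-bound nitrite) is a strong-field ligand (high in the spectrochemical series) for a first-row metal, so the complex is low-spin. The t₂g⁶e_g¹ (low-spin) configuration has an unevenly filled e_g set; the Jahn–Teller theorem predicts a tetragonal distortion (typically axial elongation) to lift the degeneracy.
[HfBr₅(OH)]²−: Each bromide is −1; each hydroxide is −1; balancing the −2 overall charge requires Hf(IV). Hf sits in group 4, so the d-electron count is 4 − 4 = 0. The d⁰ configuration leaves the e_g set evenly filled (or empty) — no strong Jahn–Teller driving force.

[Co(NO₂)₆]⁴−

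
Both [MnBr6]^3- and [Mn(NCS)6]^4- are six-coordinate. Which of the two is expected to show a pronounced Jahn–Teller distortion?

[MnBr6]^3-: Each bromide is −1; balancing the −3 overall charge requires Mn(III). Mn sits in group 7, so the d-electron count is 7 − 3 = 4. Bromide is a weak-field ligand for a first-row metal, so the complex is high-spin. The t₂g³e_g¹ (high-spin) configuration has an unevenly filled e_g set; the Jahn–Teller theorem predicts a tetragonal distortion (typically axial elongation) to lift the degeneracy.
[Mn(NCS)6]^4-: Ligand charges: each isothiocyanate is −1. With an overall charge of −4 the manganese centre must be in the +2 oxidation state. Mn sits in group 7, so the d-electron count is 7 − 2 = 5. Isothiocyanate is a weak-field ligand for a first-row metal, so the complex is high-spin. The d⁵ configuration leaves the e_g set evenly filled (or empty) — no strong Jahn–Teller driving force.

[MnBr6]^3-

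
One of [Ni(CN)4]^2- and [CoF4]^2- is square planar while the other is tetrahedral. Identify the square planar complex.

[Ni(CN)4]^2-

For [Ni(CN)4]^2-: Ligand charges: each cyanide is −1. With an overall charge of −2 the nickel centre must be in the +2 oxidation state. Nickel is a group-10 element; Ni(II) is therefore d⁸. Cyanide is a strong-field ligand (high in the spectrochemical series). A 3d d⁸ ion with strong-field ligands gains enough CFSE to favour square planar over tetrahedral. → square planar.
For [CoF4]^2-: Each fluoride is −1; balancing the −2 overall charge requires Co(II). Cobalt is a group-9 element; Co(II) is therefore d⁷. For a high-spin 3d d⁷ ion with weak-field ligands the small Δₜ gives little square-planar CFSE advantage, so four ligands adopt the sterically favoured tetrahedral geometry. → tetrahedral.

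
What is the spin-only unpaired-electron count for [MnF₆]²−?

Ligand charges: each fluoride is −1. With an overall charge of −2 the manganese centre must be in the +4 oxidation state.
Group 7 minus oxidation state 4 gives a d³ configuration.
In an octahedral field the d³ configuration is t₂g³e_g⁰ (only one arrangement possible), giving 3 unpaired electrons.

3 unpaired electrons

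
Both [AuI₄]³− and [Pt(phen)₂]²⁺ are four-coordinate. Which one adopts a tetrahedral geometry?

[AuI₄]³−

For [AuI₄]³−: Ligand charges: each iodide is −1. With an overall charge of −3 the gold centre must be in the +1 oxidation state. Au sits in group 11, so the d-electron count is 11 − 1 = 10. A d¹⁰ ion has no crystal-field stabilisation preference between square planar and tetrahedral, so four ligands adopt the sterically favoured tetrahedral geometry. → tetrahedral.
For [Pt(phen)₂]²⁺: Summing ligand charges against the +2 overall charge gives an oxidation state of +2 for platinum. Platinum is a group-10 element; Pt(II) is therefore d⁸. A 5d d⁸ ion has a large crystal-field splitting; square planar leaves the high-energy d_{x²−y²} orbital empty and maximises CFSE. → square planar.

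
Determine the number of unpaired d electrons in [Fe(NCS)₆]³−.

5

Summing ligand charges against the −3 overall charge gives an oxidation state of +3 for iron.
Fe sits in group 8, so the d-electron count is 8 − 3 = 5.
The spin state decides the count: Isothiocyanate is a weak-field ligand for a first-row metal, so the complex is high-spin.
An octahedral high-spin d⁵ ion is t₂g³e_g², giving 5 unpaired electrons.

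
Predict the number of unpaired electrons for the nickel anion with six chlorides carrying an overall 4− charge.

2 unpaired electrons

Summing ligand charges against the −4 overall charge gives an oxidation state of +2 for nickel.
Nickel is a group-10 element; Ni(II) is therefore d⁸.
In an octahedral field the d⁸ configuration is t₂g⁶e_g² (only one arrangement possible), giving 2 unpaired electrons.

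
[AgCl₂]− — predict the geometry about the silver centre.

linear

Summing ligand charges against the −1 overall charge gives an oxidation state of +1 for silver.
Ag sits in group 11, so the d-electron count is 11 − 1 = 10.
Coordination number: 2.
A d¹⁰ ion with only two ligands adopts a linear arrangement (sp hybridisation; no CFSE preference).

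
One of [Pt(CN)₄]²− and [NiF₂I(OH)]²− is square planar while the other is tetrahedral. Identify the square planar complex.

[Pt(CN)₄]²−

For [Pt(CN)₄]²−: Summing ligand charges against the −2 overall charge gives an oxidation state of +2 for platinum. Pt sits in group 10, so the d-electron count is 10 − 2 = 8. A 5d d⁸ ion has a large crystal-field splitting; square planar leaves the high-energy d_{x²−y²} orbital empty and maximises CFSE. → square planar.
For [NiF₂I(OH)]²−: Ligand charges: each fluoride is −1; each iodide is −1; each hydroxide is −1. With an overall charge of −2 the nickel centre must be in the +2 oxidation state. Group 10 minus oxidation state 2 gives a d⁸ configuration. Fluoride, hydroxide, and iodide are weak-field ligands. With weak-field ligands the CFSE gain from square planar is small, so a 3d d⁸ ion takes the sterically preferred tetrahedral geometry. → tetrahedral.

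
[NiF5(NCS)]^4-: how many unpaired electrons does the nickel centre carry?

Each fluoride is −1; each isothiocyanate is −1; balancing the −4 overall charge requires Ni(II).
Nickel is a group-10 element; Ni(II) is therefore d⁸.
In an octahedral field the d⁸ configuration is t₂g⁶e_g² (only one arrangement possible), giving 2 unpaired electrons.

2 unpaired electrons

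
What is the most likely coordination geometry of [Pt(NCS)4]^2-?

square planar

Summing ligand charges against the −2 overall charge gives an oxidation state of +2 for platinum.
Pt sits in group 10, so the d-electron count is 10 − 2 = 8.
With 4 monodentate ligands the coordination number is 4.
A 5d d⁸ ion has a large crystal-field splitting; square planar leaves the high-energy d_{x²−y²} orbital empty and maximises CFSE.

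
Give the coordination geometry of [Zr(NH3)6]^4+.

Ammonia is neutral; balancing the +4 overall charge requires Zr(IV).
Group 4 minus oxidation state 4 gives a d⁰ configuration.
Coordination number: 6.
Six donors around a single metal centre give an octahedral coordination sphere.

octahedral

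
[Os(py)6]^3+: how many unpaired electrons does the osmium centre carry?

1

Ligand charges: pyridine is neutral. With an overall charge of +3 the osmium centre must be in the +3 oxidation state.
Osmium is a group-8 element; Os(III) is therefore d⁵.
The spin state decides the count: a 5d ion has a large Δₒ and is invariably low-spin.
An octahedral low-spin d⁵ ion is t₂g⁵e_g⁰, giving 1 unpaired electron.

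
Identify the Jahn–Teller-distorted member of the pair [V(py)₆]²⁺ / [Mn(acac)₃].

[Mn(acac)₃]

[V(py)₆]²⁺: Ligand charges: pyridine is neutral. With an overall charge of +2 the vanadium centre must be in the +2 oxidation state. V sits in group 5, so the d-electron count is 5 − 2 = 3. The d³ configuration leaves the e_g set evenly filled (or empty) — no strong Jahn–Teller driving force.
[Mn(acac)₃]: Summing ligand charges against the 0 overall charge gives an oxidation state of +3 for manganese. Group 7 minus oxidation state 3 gives a d⁴ configuration. Acetylacetonate is a weak-field ligand for a first-row metal, so the complex is high-spin. The t₂g³e_g¹ (high-spin) configuration has an unevenly filled e_g set; the Jahn–Teller theorem predicts a tetragonal distortion (typically axial elongation) to lift the degeneracy.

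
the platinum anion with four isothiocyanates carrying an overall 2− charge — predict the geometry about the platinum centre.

square planar

Summing ligand charges against the −2 overall charge gives an oxidation state of +2 for platinum.
Pt sits in group 10, so the d-electron count is 10 − 2 = 8.
With 4 monodentate ligands the coordination number is 4.
A 5d d⁸ ion has a large crystal-field splitting; square planar leaves the high-energy d_{x²−y²} orbital empty and maximises CFSE.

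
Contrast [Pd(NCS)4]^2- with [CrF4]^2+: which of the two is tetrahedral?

For [Pd(NCS)4]^2-: Summing ligand charges against the −2 overall charge gives an oxidation state of +2 for palladium. Group 10 minus oxidation state 2 gives a d⁸ configuration. A 4d d⁸ ion has a large crystal-field splitting; square planar leaves the high-energy d_{x²−y²} orbital empty and maximises CFSE. → square planar.
For [CrF4]^2+: Ligand charges: each fluoride is −1. With an overall charge of +2 the chromium centre must be in the +6 oxidation state. Chromium is a group-6 element; Cr(VI) is therefore d⁰. A d⁰ ion has no crystal-field stabilisation preference between square planar and tetrahedral, so four ligands adopt the sterically favoured tetrahedral geometry. → tetrahedral.

[CrF4]^2+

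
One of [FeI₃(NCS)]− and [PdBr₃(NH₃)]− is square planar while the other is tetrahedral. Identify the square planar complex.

[PdBr₃(NH₃)]−

For [FeI₃(NCS)]−: Ligand charges: each iodide is −1; each isothiocyanate is −1. With an overall charge of −1 the iron centre must be in the +3 oxidation state. Group 8 minus oxidation state 3 gives a d⁵ configuration. A high-spin d⁵ ion has zero CFSE in either geometry, so four ligands adopt the sterically favoured tetrahedral geometry. → tetrahedral.
For [PdBr₃(NH₃)]−: Each bromide is −1; ammonia is neutral; balancing the −1 overall charge requires Pd(II). Palladium is a group-10 element; Pd(II) is therefore d⁸. A 4d d⁸ ion has a large crystal-field splitting; square planar leaves the high-energy d_{x²−y²} orbital empty and maximises CFSE. → square planar.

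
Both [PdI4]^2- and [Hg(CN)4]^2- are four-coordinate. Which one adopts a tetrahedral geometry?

For [PdI4]^2-: Summing ligand charges against the −2 overall charge gives an oxidation state of +2 for palladium. Group 10 minus oxidation state 2 gives a d⁸ configuration. A 4d d⁸ ion has a large crystal-field splitting; square planar leaves the high-energy d_{x²−y²} orbital empty and maximises CFSE. → square planar.
For [Hg(CN)4]^2-: Ligand charges: each cyanide is −1. With an overall charge of −2 the mercury centre must be in the +2 oxidation state. Mercury is a group-12 element; Hg(II) is therefore d¹⁰. A d¹⁰ ion has no crystal-field stabilisation preference between square planar and tetrahedral, so four ligands adopt the sterically favoured tetrahedral geometry. → tetrahedral.

[Hg(CN)4]^2-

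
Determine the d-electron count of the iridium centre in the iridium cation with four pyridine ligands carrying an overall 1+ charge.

Summing ligand charges against the +1 overall charge gives an oxidation state of +1 for iridium.
Group 9 minus oxidation state 1 gives a d⁸ configuration.

d8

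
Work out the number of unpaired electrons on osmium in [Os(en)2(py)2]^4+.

Ligand charges: ethylenediamine is neutral; pyridine is neutral. With an overall charge of +4 the osmium centre must be in the +4 oxidation state.
Group 8 minus oxidation state 4 gives a d⁴ configuration.
Counting donor atoms: 2×ethylenediamine (bidentate) → 4 donors; 2×pyridine (monodentate) → 2 donors. Coordination number = 6.
The spin state decides the count: a 5d ion has a large Δₒ and is invariably low-spin.
An octahedral low-spin d⁴ ion is t₂g⁴e_g⁰, giving 2 unpaired electrons.

2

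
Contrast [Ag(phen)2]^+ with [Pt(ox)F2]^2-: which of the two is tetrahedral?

[Ag(phen)2]^+

For [Ag(phen)2]^+: 1,10-phenanthroline is neutral; balancing the +1 overall charge requires Ag(I). Ag sits in group 11, so the d-electron count is 11 − 1 = 10. A d¹⁰ ion has no crystal-field stabilisation preference between square planar and tetrahedral, so four ligands adopt the sterically favoured tetrahedral geometry. → tetrahedral.
For [Pt(ox)F2]^2-: Ligand charges: each oxalate is −2; each fluoride is −1. With an overall charge of −2 the platinum centre must be in the +2 oxidation state. Platinum is a group-10 element; Pt(II) is therefore d⁸. A 5d d⁸ ion has a large crystal-field splitting; square planar leaves the high-energy d_{x²−y²} orbital empty and maximises CFSE. → square planar.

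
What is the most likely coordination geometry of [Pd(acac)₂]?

square planar

Ligand charges: each acetylacetonate is −1. With an overall charge of 0 the palladium centre must be in the +2 oxidation state.
Palladium is a group-10 element; Pd(II) is therefore d⁸.
Counting donor atoms: 2×acetylacetonate (bidentate) → 4 donors. Coordination number = 4.
A 4d d⁸ ion has a large crystal-field splitting; square planar leaves the high-energy d_{x²−y²} orbital empty and maximises CFSE.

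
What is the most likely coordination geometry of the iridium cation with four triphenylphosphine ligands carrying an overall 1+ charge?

Triphenylphosphine is neutral; balancing the +1 overall charge requires Ir(I).
Group 9 minus oxidation state 1 gives a d⁸ configuration.
With 4 monodentate ligands the coordination number is 4.
A 5d d⁸ ion has a large crystal-field splitting; square planar leaves the high-energy d_{x²−y²} orbital empty and maximises CFSE.

square planar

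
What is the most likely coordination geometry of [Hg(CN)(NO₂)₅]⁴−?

Each cyanide is −1; each nitro (N-bound nitrite) is −1; balancing the −4 overall charge requires Hg(II).
Hg sits in group 12, so the d-electron count is 12 − 2 = 10.
With 6 monodentate ligands the coordination number is 6.
Six donors around a single metal centre give an octahedral coordination sphere.

octahedral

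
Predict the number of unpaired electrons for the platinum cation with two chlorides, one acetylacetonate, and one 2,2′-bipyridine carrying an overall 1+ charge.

0

Summing ligand charges against the +1 overall charge gives an oxidation state of +4 for platinum.
Platinum is a group-10 element; Pt(IV) is therefore d⁶.
Counting donor atoms: 2×chloride (monodentate) → 2 donors; 1×acetylacetonate (bidentate) → 2 donors; 1×2,2′-bipyridine (bidentate) → 2 donors. Coordination number = 6.
The spin state decides the count: a 5d ion has a large Δₒ and is invariably low-spin.
An octahedral low-spin d⁶ ion is t₂g⁶e_g⁰, giving 0 unpaired electrons.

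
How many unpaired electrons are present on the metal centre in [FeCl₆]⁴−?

4 unpaired electrons

Ligand charges: each chloride is −1. With an overall charge of −4 the iron centre must be in the +2 oxidation state.
Iron is a group-8 element; Fe(II) is therefore d⁶.
The spin state decides the count: Chloride is a weak-field ligand for a first-row metal, so the complex is high-spin.
An octahedral high-spin d⁶ ion is t₂g⁴e_g², giving 4 unpaired electrons.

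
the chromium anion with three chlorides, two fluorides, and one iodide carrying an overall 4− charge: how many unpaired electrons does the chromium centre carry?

4

Ligand charges: each chloride is −1; each fluoride is −1; each iodide is −1. With an overall charge of −4 the chromium centre must be in the +2 oxidation state.
Cr sits in group 6, so the d-electron count is 6 − 2 = 4.
The spin state decides the count: Chloride, fluoride, and iodide are weak-field ligands for a first-row metal, so the complex is high-spin.
An octahedral high-spin d⁴ ion is t₂g³e_g¹, giving 4 unpaired electrons.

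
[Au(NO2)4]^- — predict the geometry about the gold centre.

Summing ligand charges against the −1 overall charge gives an oxidation state of +3 for gold.
Au sits in group 11, so the d-electron count is 11 − 3 = 8.
With 4 monodentate ligands the coordination number is 4.
A 5d d⁸ ion has a large crystal-field splitting; square planar leaves the high-energy d_{x²−y²} orbital empty and maximises CFSE.

square planar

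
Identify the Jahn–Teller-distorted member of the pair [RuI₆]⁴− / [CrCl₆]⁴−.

[RuI₆]⁴−: Summing ligand charges against the −4 overall charge gives an oxidation state of +2 for ruthenium. Ru sits in group 8, so the d-electron count is 8 − 2 = 6. A 4d ion has a large Δₒ and is invariably low-spin. The d⁶ configuration leaves the e_g set evenly filled (or empty) — no strong Jahn–Teller driving force.
[CrCl₆]⁴−: Ligand charges: each chloride is −1. With an overall charge of −4 the chromium centre must be in the +2 oxidation state. Group 6 minus oxidation state 2 gives a d⁴ configuration. Chloride is a weak-field ligand for a first-row metal, so the complex is high-spin. The t₂g³e_g¹ (high-spin) configuration has an unevenly filled e_g set; the Jahn–Teller theorem predicts a tetragonal distortion (typically axial elongation) to lift the degeneracy.

[CrCl₆]⁴−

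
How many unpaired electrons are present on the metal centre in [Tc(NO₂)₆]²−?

Each nitro (N-bound nitrite) is −1; balancing the −2 overall charge requires Tc(IV).
Group 7 minus oxidation state 4 gives a d³ configuration.
In an octahedral field the d³ configuration is t₂g³e_g⁰ (only one arrangement possible), giving 3 unpaired electrons.

3 unpaired electrons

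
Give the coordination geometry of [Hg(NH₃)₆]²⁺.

octahedral

Summing ligand charges against the +2 overall charge gives an oxidation state of +2 for mercury.
Group 12 minus oxidation state 2 gives a d¹⁰ configuration.
Coordination number: 6.
Six donors around a single metal centre give an octahedral coordination sphere.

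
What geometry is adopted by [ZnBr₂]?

linear

Each bromide is −1; balancing the 0 overall charge requires Zn(II).
Zn sits in group 12, so the d-electron count is 12 − 2 = 10.
Coordination number: 2.
A d¹⁰ ion with only two ligands adopts a linear arrangement (sp hybridisation; no CFSE preference).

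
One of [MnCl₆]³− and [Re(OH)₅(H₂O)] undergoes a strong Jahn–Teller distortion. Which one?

[MnCl₆]³−: Ligand charges: each chloride is −1. With an overall charge of −3 the manganese centre must be in the +3 oxidation state. Group 7 minus oxidation state 3 gives a d⁴ configuration. Chloride is a weak-field ligand for a first-row metal, so the complex is high-spin. The t₂g³e_g¹ (high-spin) configuration has an unevenly filled e_g set; the Jahn–Teller theorem predicts a tetragonal distortion (typically axial elongation) to lift the degeneracy.
[Re(OH)₅(H₂O)]: Each hydroxide is −1; water is neutral; balancing the 0 overall charge requires Re(V). Group 7 minus oxidation state 5 gives a d² configuration. The d² configuration leaves the e_g set evenly filled (or empty) — no strong Jahn–Teller driving force.

[MnCl₆]³−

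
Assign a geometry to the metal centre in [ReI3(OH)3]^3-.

Each iodide is −1; each hydroxide is −1; balancing the −3 overall charge requires Re(III).
Group 7 minus oxidation state 3 gives a d⁴ configuration.
Coordination number: 6.
Six donors around a single metal centre give an octahedral coordination sphere.

octahedral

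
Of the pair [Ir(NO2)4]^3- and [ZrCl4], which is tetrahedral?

[ZrCl4]

For [Ir(NO2)4]^3-: Summing ligand charges against the −3 overall charge gives an oxidation state of +1 for iridium. Iridium is a group-9 element; Ir(I) is therefore d⁸. A 5d d⁸ ion has a large crystal-field splitting; square planar leaves the high-energy d_{x²−y²} orbital empty and maximises CFSE. → square planar.
For [ZrCl4]: Ligand charges: each chloride is −1. With an overall charge of 0 the zirconium centre must be in the +4 oxidation state. Zirconium is a group-4 element; Zr(IV) is therefore d⁰. A d⁰ ion has no crystal-field stabilisation preference between square planar and tetrahedral, so four ligands adopt the sterically favoured tetrahedral geometry. → tetrahedral.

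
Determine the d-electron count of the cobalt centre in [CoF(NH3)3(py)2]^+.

d⁷

Ligand charges: each fluoride is −1; ammonia is neutral; pyridine is neutral. With an overall charge of +1 the cobalt centre must be in the +2 oxidation state.
Co sits in group 9, so the d-electron count is 9 − 2 = 7.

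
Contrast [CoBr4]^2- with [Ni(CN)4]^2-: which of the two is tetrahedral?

[CoBr4]^2-

For [CoBr4]^2-: Ligand charges: each bromide is −1. With an overall charge of −2 the cobalt centre must be in the +2 oxidation state. Co sits in group 9, so the d-electron count is 9 − 2 = 7. For a high-spin 3d d⁷ ion with weak-field ligands the small Δₜ gives little square-planar CFSE advantage, so four ligands adopt the sterically favoured tetrahedral geometry. → tetrahedral.
For [Ni(CN)4]^2-: Summing ligand charges against the −2 overall charge gives an oxidation state of +2 for nickel. Ni sits in group 10, so the d-electron count is 10 − 2 = 8. Cyanide is a strong-field ligand (high in the spectrochemical series). A 3d d⁸ ion with strong-field ligands gains enough CFSE to favour square planar over tetrahedral. → square planar.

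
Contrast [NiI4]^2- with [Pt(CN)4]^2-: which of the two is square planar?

[Pt(CN)4]^2-

For [NiI4]^2-: Each iodide is −1; balancing the −2 overall charge requires Ni(II). Ni sits in group 10, so the d-electron count is 10 − 2 = 8. Iodide is a weak-field ligand. With weak-field ligands the CFSE gain from square planar is small, so a 3d d⁸ ion takes the sterically preferred tetrahedral geometry. → tetrahedral.
For [Pt(CN)4]^2-: Summing ligand charges against the −2 overall charge gives an oxidation state of +2 for platinum. Platinum is a group-10 element; Pt(II) is therefore d⁸. A 5d d⁸ ion has a large crystal-field splitting; square planar leaves the high-energy d_{x²−y²} orbital empty and maximises CFSE. → square planar.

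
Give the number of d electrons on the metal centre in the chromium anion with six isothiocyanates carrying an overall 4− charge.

d⁴

Summing ligand charges against the −4 overall charge gives an oxidation state of +2 for chromium.
Cr sits in group 6, so the d-electron count is 6 − 2 = 4.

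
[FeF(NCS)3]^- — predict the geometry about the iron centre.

Summing ligand charges against the −1 overall charge gives an oxidation state of +3 for iron.
Iron is a group-8 element; Fe(III) is therefore d⁵.
With 4 monodentate ligands the coordination number is 4.
Fluoride and isothiocyanate are weak-field ligands.
A high-spin d⁵ ion has zero CFSE in either geometry, so four ligands adopt the sterically favoured tetrahedral geometry.

tetrahedral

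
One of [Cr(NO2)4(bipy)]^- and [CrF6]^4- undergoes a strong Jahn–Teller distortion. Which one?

[CrF6]^4-

[Cr(NO2)4(bipy)]^-: Each nitro (N-bound nitrite) is −1; 2,2′-bipyridine is neutral; balancing the −1 overall charge requires Cr(III). Cr sits in group 6, so the d-electron count is 6 − 3 = 3. The d³ configuration leaves the e_g set evenly filled (or empty) — no strong Jahn–Teller driving force.
[CrF6]^4-: Ligand charges: each fluoride is −1. With an overall charge of −4 the chromium centre must be in the +2 oxidation state. Group 6 minus oxidation state 2 gives a d⁴ configuration. Fluoride is a weak-field ligand for a first-row metal, so the complex is high-spin. The t₂g³e_g¹ (high-spin) configuration has an unevenly filled e_g set; the Jahn–Teller theorem predicts a tetragonal distortion (typically axial elongation) to lift the degeneracy.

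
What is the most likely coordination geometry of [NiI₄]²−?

Summing ligand charges against the −2 overall charge gives an oxidation state of +2 for nickel.
Nickel is a group-10 element; Ni(II) is therefore d⁸.
Coordination number: 4.
Iodide is a weak-field ligand.
With weak-field ligands the CFSE gain from square planar is small, so a 3d d⁸ ion takes the sterically preferred tetrahedral geometry.

tetrahedral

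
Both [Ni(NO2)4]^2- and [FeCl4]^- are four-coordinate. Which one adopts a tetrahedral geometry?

[FeCl4]^-

For [Ni(NO2)4]^2-: Ligand charges: each nitro (N-bound nitrite) is −1. With an overall charge of −2 the nickel centre must be in the +2 oxidation state. Nickel is a group-10 element; Ni(II) is therefore d⁸. Nitro (N-bound nitrite) is a strong-field ligand (high in the spectrochemical series). A 3d d⁸ ion with strong-field ligands gains enough CFSE to favour square planar over tetrahedral. → square planar.
For [FeCl4]^-: Summing ligand charges against the −1 overall charge gives an oxidation state of +3 for iron. Iron is a group-8 element; Fe(III) is therefore d⁵. A high-spin d⁵ ion has zero CFSE in either geometry, so four ligands adopt the sterically favoured tetrahedral geometry. → tetrahedral.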